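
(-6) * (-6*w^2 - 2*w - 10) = 36*w^2 + 12*w + 60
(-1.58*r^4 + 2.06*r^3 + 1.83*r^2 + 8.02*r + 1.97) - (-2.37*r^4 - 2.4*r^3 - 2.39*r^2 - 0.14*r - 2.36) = 0.79*r^4 + 4.46*r^3 + 4.22*r^2 + 8.16*r + 4.33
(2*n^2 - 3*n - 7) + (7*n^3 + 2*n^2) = 7*n^3 + 4*n^2 - 3*n - 7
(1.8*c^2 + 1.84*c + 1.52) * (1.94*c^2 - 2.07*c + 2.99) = 3.492*c^4 - 0.1564*c^3 + 4.522*c^2 + 2.3552*c + 4.5448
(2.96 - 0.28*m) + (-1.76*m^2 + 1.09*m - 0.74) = -1.76*m^2 + 0.81*m + 2.22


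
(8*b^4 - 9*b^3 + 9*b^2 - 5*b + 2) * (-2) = -16*b^4 + 18*b^3 - 18*b^2 + 10*b - 4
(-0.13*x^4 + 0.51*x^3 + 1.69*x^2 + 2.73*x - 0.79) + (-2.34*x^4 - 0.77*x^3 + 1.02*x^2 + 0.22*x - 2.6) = -2.47*x^4 - 0.26*x^3 + 2.71*x^2 + 2.95*x - 3.39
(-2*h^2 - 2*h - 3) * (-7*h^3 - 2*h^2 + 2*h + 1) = 14*h^5 + 18*h^4 + 21*h^3 - 8*h - 3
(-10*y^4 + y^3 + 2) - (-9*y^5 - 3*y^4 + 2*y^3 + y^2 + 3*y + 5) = 9*y^5 - 7*y^4 - y^3 - y^2 - 3*y - 3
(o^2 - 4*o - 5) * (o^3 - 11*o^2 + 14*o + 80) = o^5 - 15*o^4 + 53*o^3 + 79*o^2 - 390*o - 400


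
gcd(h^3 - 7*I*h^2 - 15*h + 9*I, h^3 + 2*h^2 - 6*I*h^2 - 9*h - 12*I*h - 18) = h^2 - 6*I*h - 9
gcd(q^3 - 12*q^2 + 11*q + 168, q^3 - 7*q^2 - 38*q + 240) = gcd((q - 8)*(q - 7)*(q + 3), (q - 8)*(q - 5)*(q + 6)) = q - 8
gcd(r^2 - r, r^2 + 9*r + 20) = 1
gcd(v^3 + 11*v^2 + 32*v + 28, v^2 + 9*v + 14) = v^2 + 9*v + 14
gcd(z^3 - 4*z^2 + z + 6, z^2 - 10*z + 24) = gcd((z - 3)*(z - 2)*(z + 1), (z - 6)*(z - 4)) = 1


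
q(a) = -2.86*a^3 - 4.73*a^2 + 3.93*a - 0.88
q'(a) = -8.58*a^2 - 9.46*a + 3.93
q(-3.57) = 54.93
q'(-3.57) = -71.65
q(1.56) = -17.12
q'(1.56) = -31.71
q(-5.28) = 267.49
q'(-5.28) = -185.32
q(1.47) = -14.41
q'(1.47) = -28.52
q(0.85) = -2.71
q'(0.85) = -10.31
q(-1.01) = -6.73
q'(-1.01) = 4.73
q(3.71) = -197.45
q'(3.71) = -149.26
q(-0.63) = -4.52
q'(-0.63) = 6.48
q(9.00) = -2433.58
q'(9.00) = -776.19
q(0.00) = -0.88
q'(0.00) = 3.93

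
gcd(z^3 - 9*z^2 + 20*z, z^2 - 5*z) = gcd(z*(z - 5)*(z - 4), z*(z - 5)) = z^2 - 5*z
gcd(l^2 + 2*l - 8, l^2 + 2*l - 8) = l^2 + 2*l - 8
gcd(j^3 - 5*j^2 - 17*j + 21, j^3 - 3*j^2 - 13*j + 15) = j^2 + 2*j - 3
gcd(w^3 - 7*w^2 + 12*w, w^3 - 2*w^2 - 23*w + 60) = w^2 - 7*w + 12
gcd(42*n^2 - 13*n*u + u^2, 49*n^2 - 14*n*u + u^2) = -7*n + u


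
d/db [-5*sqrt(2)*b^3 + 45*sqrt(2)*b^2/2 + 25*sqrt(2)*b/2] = sqrt(2)*(-15*b^2 + 45*b + 25/2)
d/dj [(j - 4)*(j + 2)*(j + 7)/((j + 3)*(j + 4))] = (j^4 + 14*j^3 + 93*j^2 + 232*j + 128)/(j^4 + 14*j^3 + 73*j^2 + 168*j + 144)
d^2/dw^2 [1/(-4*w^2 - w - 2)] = 2*(16*w^2 + 4*w - (8*w + 1)^2 + 8)/(4*w^2 + w + 2)^3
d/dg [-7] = 0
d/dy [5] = 0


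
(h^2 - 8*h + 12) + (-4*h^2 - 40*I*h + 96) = -3*h^2 - 8*h - 40*I*h + 108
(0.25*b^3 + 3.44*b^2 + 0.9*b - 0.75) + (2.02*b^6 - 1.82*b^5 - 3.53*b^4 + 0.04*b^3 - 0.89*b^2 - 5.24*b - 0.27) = 2.02*b^6 - 1.82*b^5 - 3.53*b^4 + 0.29*b^3 + 2.55*b^2 - 4.34*b - 1.02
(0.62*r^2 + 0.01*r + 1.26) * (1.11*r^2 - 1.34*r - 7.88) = 0.6882*r^4 - 0.8197*r^3 - 3.5004*r^2 - 1.7672*r - 9.9288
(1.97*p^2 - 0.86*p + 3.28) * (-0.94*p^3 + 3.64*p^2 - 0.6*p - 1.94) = -1.8518*p^5 + 7.9792*p^4 - 7.3956*p^3 + 8.6334*p^2 - 0.2996*p - 6.3632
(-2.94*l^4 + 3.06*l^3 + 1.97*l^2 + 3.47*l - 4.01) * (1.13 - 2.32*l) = 6.8208*l^5 - 10.4214*l^4 - 1.1126*l^3 - 5.8243*l^2 + 13.2243*l - 4.5313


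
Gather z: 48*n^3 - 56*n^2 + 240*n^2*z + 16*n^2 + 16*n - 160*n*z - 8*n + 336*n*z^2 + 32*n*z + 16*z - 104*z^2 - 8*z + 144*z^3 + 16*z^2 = 48*n^3 - 40*n^2 + 8*n + 144*z^3 + z^2*(336*n - 88) + z*(240*n^2 - 128*n + 8)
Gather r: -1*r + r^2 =r^2 - r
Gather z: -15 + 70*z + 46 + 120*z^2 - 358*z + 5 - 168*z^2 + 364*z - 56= -48*z^2 + 76*z - 20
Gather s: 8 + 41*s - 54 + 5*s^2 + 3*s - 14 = 5*s^2 + 44*s - 60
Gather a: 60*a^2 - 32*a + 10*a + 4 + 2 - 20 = 60*a^2 - 22*a - 14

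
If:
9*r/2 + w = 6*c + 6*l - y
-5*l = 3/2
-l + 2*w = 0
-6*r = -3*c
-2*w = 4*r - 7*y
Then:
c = 45/97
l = -3/10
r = 45/194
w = -3/20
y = 87/970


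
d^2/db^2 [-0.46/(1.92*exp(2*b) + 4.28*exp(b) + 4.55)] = ((3.5328*exp(b) + 1.9688)*(1.92*exp(2*b) + 4.28*exp(b) + 4.55) - 0.46*(3.84*exp(b) + 4.28)*(7.68*exp(b) + 8.56)*exp(b))*exp(b)/(1.92*exp(2*b) + 4.28*exp(b) + 4.55)^3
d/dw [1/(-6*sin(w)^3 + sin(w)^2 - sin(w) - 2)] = (18*sin(w)^2 - 2*sin(w) + 1)*cos(w)/(6*sin(w)^3 - sin(w)^2 + sin(w) + 2)^2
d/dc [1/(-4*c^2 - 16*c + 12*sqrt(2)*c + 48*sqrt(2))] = (2*c - 3*sqrt(2) + 4)/(4*(c^2 - 3*sqrt(2)*c + 4*c - 12*sqrt(2))^2)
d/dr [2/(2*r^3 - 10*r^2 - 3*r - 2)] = 2*(-6*r^2 + 20*r + 3)/(-2*r^3 + 10*r^2 + 3*r + 2)^2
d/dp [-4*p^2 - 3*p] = -8*p - 3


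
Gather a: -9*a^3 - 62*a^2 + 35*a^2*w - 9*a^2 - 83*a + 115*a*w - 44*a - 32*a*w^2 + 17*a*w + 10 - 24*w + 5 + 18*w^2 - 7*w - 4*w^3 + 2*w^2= -9*a^3 + a^2*(35*w - 71) + a*(-32*w^2 + 132*w - 127) - 4*w^3 + 20*w^2 - 31*w + 15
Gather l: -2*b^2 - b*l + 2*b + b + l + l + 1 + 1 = -2*b^2 + 3*b + l*(2 - b) + 2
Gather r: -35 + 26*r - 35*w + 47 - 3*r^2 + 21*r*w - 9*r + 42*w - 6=-3*r^2 + r*(21*w + 17) + 7*w + 6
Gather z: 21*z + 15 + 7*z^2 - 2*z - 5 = 7*z^2 + 19*z + 10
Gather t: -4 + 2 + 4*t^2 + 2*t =4*t^2 + 2*t - 2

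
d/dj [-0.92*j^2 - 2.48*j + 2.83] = -1.84*j - 2.48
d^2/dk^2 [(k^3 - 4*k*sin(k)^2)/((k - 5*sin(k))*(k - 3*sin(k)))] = 2*(-4*k^6*sin(k) + 6*k^5*sin(k)^2 + 45*k^5 + 132*k^4*sin(k)^3 - 90*k^4*sin(k)*cos(k) - 360*k^4*sin(k) - 442*k^3*sin(k)^4 + 720*k^3*sin(k)^2*cos(k) + 900*k^3*sin(k)^2 + 240*k^2*sin(k)^5 - 1710*k^2*sin(k)^3*cos(k) - 840*k^2*sin(k)^3 + 960*k*sin(k)^4*cos(k) + 855*k*sin(k)^4 - 480*sin(k)^5)/((k - 5*sin(k))^3*(k - 3*sin(k))^3)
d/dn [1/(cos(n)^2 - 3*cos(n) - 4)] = (2*cos(n) - 3)*sin(n)/(sin(n)^2 + 3*cos(n) + 3)^2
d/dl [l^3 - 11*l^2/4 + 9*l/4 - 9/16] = 3*l^2 - 11*l/2 + 9/4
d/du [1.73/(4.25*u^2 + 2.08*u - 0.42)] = (-14.705*u - 3.5984)/(4.25*u^2 + 2.08*u - 0.42)^2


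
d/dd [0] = 0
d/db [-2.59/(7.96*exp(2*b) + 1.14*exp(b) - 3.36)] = (41.2328*exp(b) + 2.9526)*exp(b)/(7.96*exp(2*b) + 1.14*exp(b) - 3.36)^2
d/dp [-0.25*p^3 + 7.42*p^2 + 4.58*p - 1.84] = -0.75*p^2 + 14.84*p + 4.58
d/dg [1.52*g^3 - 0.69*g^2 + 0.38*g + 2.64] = 4.56*g^2 - 1.38*g + 0.38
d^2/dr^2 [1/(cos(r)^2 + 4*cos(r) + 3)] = (-4*sin(r)^4 + 6*sin(r)^2 + 27*cos(r) - 3*cos(3*r) + 24)/((cos(r) + 1)^3*(cos(r) + 3)^3)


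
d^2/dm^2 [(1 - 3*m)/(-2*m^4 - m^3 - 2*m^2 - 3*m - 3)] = 2*((3*m - 1)*(8*m^3 + 3*m^2 + 4*m + 3)^2 - (24*m^3 + 9*m^2 + 12*m + (3*m - 1)*(12*m^2 + 3*m + 2) + 9)*(2*m^4 + m^3 + 2*m^2 + 3*m + 3))/(2*m^4 + m^3 + 2*m^2 + 3*m + 3)^3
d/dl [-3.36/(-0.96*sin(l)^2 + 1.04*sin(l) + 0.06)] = (3.4944 - 6.4512*sin(l))*cos(l)/(-0.96*sin(l)^2 + 1.04*sin(l) + 0.06)^2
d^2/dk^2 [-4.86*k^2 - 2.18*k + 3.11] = -9.72000000000000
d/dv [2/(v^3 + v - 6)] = 2*(-3*v^2 - 1)/(v^3 + v - 6)^2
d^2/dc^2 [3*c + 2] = 0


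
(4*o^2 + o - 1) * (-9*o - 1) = -36*o^3 - 13*o^2 + 8*o + 1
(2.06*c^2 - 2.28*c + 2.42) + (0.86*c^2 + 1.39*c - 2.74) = 2.92*c^2 - 0.89*c - 0.32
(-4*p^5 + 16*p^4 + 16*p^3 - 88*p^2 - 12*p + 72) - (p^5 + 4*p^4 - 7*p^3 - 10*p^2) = -5*p^5 + 12*p^4 + 23*p^3 - 78*p^2 - 12*p + 72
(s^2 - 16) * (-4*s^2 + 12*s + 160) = -4*s^4 + 12*s^3 + 224*s^2 - 192*s - 2560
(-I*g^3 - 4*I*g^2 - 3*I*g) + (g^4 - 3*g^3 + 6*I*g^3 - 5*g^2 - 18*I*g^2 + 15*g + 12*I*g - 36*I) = g^4 - 3*g^3 + 5*I*g^3 - 5*g^2 - 22*I*g^2 + 15*g + 9*I*g - 36*I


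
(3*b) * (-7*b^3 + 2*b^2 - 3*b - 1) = -21*b^4 + 6*b^3 - 9*b^2 - 3*b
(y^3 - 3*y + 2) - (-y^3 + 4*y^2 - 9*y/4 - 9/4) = 2*y^3 - 4*y^2 - 3*y/4 + 17/4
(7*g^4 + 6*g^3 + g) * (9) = 63*g^4 + 54*g^3 + 9*g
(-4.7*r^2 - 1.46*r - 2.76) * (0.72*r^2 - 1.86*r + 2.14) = -3.384*r^4 + 7.6908*r^3 - 9.3296*r^2 + 2.0092*r - 5.9064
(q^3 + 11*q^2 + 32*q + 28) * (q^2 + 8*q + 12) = q^5 + 19*q^4 + 132*q^3 + 416*q^2 + 608*q + 336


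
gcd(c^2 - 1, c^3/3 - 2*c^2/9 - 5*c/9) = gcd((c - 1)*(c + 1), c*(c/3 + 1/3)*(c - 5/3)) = c + 1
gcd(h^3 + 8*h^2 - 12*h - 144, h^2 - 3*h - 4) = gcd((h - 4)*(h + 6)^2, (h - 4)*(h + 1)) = h - 4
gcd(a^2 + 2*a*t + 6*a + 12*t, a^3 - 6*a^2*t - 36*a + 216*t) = a + 6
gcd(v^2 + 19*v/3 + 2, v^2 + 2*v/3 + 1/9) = v + 1/3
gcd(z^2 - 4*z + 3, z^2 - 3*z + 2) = z - 1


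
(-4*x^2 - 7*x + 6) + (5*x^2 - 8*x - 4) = x^2 - 15*x + 2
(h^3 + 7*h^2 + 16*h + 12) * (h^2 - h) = h^5 + 6*h^4 + 9*h^3 - 4*h^2 - 12*h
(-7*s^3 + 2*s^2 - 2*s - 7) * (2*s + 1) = -14*s^4 - 3*s^3 - 2*s^2 - 16*s - 7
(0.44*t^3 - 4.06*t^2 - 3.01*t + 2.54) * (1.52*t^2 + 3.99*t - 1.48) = 0.6688*t^5 - 4.4156*t^4 - 21.4258*t^3 - 2.1403*t^2 + 14.5894*t - 3.7592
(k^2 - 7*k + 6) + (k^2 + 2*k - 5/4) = 2*k^2 - 5*k + 19/4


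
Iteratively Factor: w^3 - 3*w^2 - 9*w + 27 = (w - 3)*(w^2 - 9) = (w - 3)*(w + 3)*(w - 3)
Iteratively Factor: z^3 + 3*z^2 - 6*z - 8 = (z - 2)*(z^2 + 5*z + 4) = (z - 2)*(z + 1)*(z + 4)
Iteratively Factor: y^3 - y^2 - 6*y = (y + 2)*(y^2 - 3*y) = y*(y + 2)*(y - 3)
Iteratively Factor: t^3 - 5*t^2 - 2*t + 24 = (t - 4)*(t^2 - t - 6) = (t - 4)*(t - 3)*(t + 2)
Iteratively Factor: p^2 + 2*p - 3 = (p - 1)*(p + 3)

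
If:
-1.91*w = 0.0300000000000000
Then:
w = -0.02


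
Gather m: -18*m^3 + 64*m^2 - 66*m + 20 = -18*m^3 + 64*m^2 - 66*m + 20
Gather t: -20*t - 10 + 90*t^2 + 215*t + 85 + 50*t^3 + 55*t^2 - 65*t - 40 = 50*t^3 + 145*t^2 + 130*t + 35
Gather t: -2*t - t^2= -t^2 - 2*t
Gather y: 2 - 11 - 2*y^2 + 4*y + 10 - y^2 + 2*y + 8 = -3*y^2 + 6*y + 9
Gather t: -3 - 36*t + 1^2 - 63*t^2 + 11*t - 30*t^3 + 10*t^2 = -30*t^3 - 53*t^2 - 25*t - 2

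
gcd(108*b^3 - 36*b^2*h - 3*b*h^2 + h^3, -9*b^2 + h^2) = 3*b - h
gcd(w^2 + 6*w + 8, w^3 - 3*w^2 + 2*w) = 1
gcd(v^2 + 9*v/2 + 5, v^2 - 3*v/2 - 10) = v + 5/2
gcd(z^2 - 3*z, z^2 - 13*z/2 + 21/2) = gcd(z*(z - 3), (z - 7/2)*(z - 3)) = z - 3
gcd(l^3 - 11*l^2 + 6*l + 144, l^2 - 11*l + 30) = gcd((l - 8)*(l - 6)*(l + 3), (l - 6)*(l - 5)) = l - 6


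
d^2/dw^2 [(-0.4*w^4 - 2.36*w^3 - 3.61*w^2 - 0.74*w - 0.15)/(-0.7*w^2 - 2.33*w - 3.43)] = (0.392000000000001*w^6 + 3.91440000000001*w^5 + 18.79176*w^4 + 54.389228*w^3 + 118.072164*w^2 + 157.398444*w + 74.022936)/(0.343*w^6 + 3.4251*w^5 + 16.44279*w^4 + 46.215317*w^3 + 80.569671*w^2 + 82.236651*w + 40.353607)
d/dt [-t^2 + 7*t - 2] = 7 - 2*t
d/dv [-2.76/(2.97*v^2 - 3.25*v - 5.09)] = (16.3944*v - 8.97)/(-2.97*v^2 + 3.25*v + 5.09)^2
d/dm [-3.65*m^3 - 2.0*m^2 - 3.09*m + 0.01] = -10.95*m^2 - 4.0*m - 3.09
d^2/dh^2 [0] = 0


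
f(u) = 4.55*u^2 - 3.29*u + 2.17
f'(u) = 9.1*u - 3.29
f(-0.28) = 3.45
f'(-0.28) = -5.84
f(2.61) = 24.58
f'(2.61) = 20.46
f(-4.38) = 103.87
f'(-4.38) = -43.15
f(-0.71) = 6.80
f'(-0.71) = -9.75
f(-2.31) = 34.05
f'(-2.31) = -24.31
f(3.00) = 33.25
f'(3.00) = 24.01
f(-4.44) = 106.47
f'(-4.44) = -43.69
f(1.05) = 3.73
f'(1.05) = 6.26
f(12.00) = 617.89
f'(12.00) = 105.91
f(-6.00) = 185.71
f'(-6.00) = -57.89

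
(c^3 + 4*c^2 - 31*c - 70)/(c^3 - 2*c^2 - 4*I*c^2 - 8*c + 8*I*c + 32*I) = (c^2 + 2*c - 35)/(c^2 - 4*c*(1 + I) + 16*I)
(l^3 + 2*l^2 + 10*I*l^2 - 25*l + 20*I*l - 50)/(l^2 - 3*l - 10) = (l^2 + 10*I*l - 25)/(l - 5)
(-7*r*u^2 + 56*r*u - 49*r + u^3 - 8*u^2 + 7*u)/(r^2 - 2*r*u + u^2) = (-7*r*u^2 + 56*r*u - 49*r + u^3 - 8*u^2 + 7*u)/(r^2 - 2*r*u + u^2)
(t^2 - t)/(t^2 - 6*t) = (t - 1)/(t - 6)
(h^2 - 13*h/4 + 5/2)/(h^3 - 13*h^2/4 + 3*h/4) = (4*h^2 - 13*h + 10)/(h*(4*h^2 - 13*h + 3))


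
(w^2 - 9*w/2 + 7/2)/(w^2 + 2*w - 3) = (w - 7/2)/(w + 3)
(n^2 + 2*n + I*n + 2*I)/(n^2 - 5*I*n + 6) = (n + 2)/(n - 6*I)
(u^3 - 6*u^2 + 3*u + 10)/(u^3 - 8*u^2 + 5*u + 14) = (u - 5)/(u - 7)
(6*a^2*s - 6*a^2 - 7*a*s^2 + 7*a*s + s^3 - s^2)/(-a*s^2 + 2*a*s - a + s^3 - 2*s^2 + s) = (-6*a + s)/(s - 1)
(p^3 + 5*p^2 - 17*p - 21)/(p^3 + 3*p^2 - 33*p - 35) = (p - 3)/(p - 5)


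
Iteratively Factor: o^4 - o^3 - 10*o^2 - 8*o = (o + 2)*(o^3 - 3*o^2 - 4*o) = (o - 4)*(o + 2)*(o^2 + o) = o*(o - 4)*(o + 2)*(o + 1)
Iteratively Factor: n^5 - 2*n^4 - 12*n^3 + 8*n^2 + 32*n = (n)*(n^4 - 2*n^3 - 12*n^2 + 8*n + 32) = n*(n - 4)*(n^3 + 2*n^2 - 4*n - 8) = n*(n - 4)*(n + 2)*(n^2 - 4) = n*(n - 4)*(n - 2)*(n + 2)*(n + 2)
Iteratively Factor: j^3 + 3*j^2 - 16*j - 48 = (j - 4)*(j^2 + 7*j + 12) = (j - 4)*(j + 4)*(j + 3)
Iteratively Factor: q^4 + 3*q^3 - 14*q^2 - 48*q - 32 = (q + 2)*(q^3 + q^2 - 16*q - 16) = (q + 1)*(q + 2)*(q^2 - 16) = (q + 1)*(q + 2)*(q + 4)*(q - 4)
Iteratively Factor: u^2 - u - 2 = (u - 2)*(u + 1)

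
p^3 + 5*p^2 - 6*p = p*(p - 1)*(p + 6)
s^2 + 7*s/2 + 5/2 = (s + 1)*(s + 5/2)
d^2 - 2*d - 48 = (d - 8)*(d + 6)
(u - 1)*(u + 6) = u^2 + 5*u - 6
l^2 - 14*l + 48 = (l - 8)*(l - 6)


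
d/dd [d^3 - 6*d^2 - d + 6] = 3*d^2 - 12*d - 1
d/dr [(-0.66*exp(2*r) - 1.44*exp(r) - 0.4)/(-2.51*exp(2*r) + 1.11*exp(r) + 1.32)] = (-4.347*exp(2*r) - 3.7504*exp(r) - 1.4568)*exp(r)/(6.3001*exp(4*r) - 5.5722*exp(3*r) - 5.3943*exp(2*r) + 2.9304*exp(r) + 1.7424)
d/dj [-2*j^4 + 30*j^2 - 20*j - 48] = -8*j^3 + 60*j - 20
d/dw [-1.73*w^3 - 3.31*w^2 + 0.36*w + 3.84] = -5.19*w^2 - 6.62*w + 0.36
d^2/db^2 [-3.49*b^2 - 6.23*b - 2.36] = -6.98000000000000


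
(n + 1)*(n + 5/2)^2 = n^3 + 6*n^2 + 45*n/4 + 25/4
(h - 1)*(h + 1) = h^2 - 1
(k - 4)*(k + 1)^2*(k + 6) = k^4 + 4*k^3 - 19*k^2 - 46*k - 24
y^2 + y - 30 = (y - 5)*(y + 6)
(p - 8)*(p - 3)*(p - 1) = p^3 - 12*p^2 + 35*p - 24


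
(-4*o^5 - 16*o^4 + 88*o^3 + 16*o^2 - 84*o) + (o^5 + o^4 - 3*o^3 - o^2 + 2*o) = -3*o^5 - 15*o^4 + 85*o^3 + 15*o^2 - 82*o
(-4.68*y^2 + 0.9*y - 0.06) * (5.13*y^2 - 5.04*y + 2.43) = -24.0084*y^4 + 28.2042*y^3 - 16.2162*y^2 + 2.4894*y - 0.1458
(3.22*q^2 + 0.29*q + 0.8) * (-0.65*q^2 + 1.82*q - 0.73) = -2.093*q^4 + 5.6719*q^3 - 2.3428*q^2 + 1.2443*q - 0.584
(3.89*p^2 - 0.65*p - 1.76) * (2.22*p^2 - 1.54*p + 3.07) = 8.6358*p^4 - 7.4336*p^3 + 9.0361*p^2 + 0.7149*p - 5.4032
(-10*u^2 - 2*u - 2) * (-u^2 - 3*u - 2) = 10*u^4 + 32*u^3 + 28*u^2 + 10*u + 4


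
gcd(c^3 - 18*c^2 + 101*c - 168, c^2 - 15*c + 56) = c^2 - 15*c + 56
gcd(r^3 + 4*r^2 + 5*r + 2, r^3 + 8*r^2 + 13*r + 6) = r^2 + 2*r + 1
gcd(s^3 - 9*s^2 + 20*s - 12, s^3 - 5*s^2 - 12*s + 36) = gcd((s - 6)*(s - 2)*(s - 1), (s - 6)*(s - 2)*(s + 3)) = s^2 - 8*s + 12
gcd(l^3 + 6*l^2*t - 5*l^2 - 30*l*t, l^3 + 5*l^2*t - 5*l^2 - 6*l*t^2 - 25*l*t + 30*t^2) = l^2 + 6*l*t - 5*l - 30*t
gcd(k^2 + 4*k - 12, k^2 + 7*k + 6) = k + 6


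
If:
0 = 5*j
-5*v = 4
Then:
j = 0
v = -4/5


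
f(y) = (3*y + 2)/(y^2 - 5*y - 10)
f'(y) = (5 - 2*y)*(3*y + 2)/(y^2 - 5*y - 10)^2 + 3/(y^2 - 5*y - 10)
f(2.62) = -0.61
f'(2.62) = -0.19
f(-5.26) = -0.31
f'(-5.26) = -0.04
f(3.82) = -0.93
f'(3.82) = -0.38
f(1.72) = -0.46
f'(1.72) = -0.15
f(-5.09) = -0.32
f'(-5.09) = -0.05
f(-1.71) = -2.12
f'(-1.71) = -10.09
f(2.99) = -0.69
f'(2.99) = -0.23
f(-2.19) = -0.80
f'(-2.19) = -0.78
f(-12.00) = -0.18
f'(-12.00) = -0.01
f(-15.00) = -0.15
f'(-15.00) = -0.00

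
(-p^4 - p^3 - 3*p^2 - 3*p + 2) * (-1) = p^4 + p^3 + 3*p^2 + 3*p - 2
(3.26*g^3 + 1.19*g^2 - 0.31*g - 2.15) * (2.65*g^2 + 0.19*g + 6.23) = 8.639*g^5 + 3.7729*g^4 + 19.7144*g^3 + 1.6573*g^2 - 2.3398*g - 13.3945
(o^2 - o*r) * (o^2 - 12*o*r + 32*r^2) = o^4 - 13*o^3*r + 44*o^2*r^2 - 32*o*r^3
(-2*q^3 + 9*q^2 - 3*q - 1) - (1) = -2*q^3 + 9*q^2 - 3*q - 2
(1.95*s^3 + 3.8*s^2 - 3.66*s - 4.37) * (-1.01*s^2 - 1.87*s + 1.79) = -1.9695*s^5 - 7.4845*s^4 + 0.0811000000000002*s^3 + 18.0599*s^2 + 1.6205*s - 7.8223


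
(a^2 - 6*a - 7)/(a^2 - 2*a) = (a^2 - 6*a - 7)/(a*(a - 2))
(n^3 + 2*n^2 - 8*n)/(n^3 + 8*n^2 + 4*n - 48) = n/(n + 6)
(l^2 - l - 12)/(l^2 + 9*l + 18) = (l - 4)/(l + 6)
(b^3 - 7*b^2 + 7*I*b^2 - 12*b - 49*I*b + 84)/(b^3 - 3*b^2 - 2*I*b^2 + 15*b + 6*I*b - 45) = (b^2 + b*(-7 + 4*I) - 28*I)/(b^2 - b*(3 + 5*I) + 15*I)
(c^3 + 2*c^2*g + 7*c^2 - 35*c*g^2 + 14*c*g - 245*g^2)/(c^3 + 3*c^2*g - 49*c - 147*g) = (c^2 + 2*c*g - 35*g^2)/(c^2 + 3*c*g - 7*c - 21*g)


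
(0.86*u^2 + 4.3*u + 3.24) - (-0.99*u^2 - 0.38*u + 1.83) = 1.85*u^2 + 4.68*u + 1.41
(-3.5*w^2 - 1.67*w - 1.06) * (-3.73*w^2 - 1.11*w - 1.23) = 13.055*w^4 + 10.1141*w^3 + 10.1125*w^2 + 3.2307*w + 1.3038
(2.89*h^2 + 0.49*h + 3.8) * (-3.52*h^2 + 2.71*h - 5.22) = -10.1728*h^4 + 6.1071*h^3 - 27.1339*h^2 + 7.7402*h - 19.836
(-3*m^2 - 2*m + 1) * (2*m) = -6*m^3 - 4*m^2 + 2*m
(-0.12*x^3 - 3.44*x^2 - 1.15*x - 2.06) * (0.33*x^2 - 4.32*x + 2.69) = -0.0396*x^5 - 0.6168*x^4 + 14.1585*x^3 - 4.9654*x^2 + 5.8057*x - 5.5414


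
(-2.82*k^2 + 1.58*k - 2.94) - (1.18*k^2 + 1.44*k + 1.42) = -4.0*k^2 + 0.14*k - 4.36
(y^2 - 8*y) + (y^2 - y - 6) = 2*y^2 - 9*y - 6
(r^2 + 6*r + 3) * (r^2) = r^4 + 6*r^3 + 3*r^2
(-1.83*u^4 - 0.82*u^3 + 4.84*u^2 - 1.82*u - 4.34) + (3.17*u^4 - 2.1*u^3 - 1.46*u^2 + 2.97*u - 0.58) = 1.34*u^4 - 2.92*u^3 + 3.38*u^2 + 1.15*u - 4.92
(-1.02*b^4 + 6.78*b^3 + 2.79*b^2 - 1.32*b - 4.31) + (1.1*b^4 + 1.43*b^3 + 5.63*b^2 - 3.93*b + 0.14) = 0.0800000000000001*b^4 + 8.21*b^3 + 8.42*b^2 - 5.25*b - 4.17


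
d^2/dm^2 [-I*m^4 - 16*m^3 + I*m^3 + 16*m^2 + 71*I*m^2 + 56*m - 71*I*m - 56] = -12*I*m^2 + 6*m*(-16 + I) + 32 + 142*I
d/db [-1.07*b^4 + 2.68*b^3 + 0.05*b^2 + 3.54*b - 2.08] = -4.28*b^3 + 8.04*b^2 + 0.1*b + 3.54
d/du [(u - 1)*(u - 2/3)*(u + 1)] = 3*u^2 - 4*u/3 - 1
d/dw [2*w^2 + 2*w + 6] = 4*w + 2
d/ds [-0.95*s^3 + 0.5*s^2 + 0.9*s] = -2.85*s^2 + 1.0*s + 0.9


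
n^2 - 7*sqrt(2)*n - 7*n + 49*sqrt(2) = (n - 7)*(n - 7*sqrt(2))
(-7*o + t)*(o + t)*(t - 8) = -7*o^2*t + 56*o^2 - 6*o*t^2 + 48*o*t + t^3 - 8*t^2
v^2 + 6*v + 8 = (v + 2)*(v + 4)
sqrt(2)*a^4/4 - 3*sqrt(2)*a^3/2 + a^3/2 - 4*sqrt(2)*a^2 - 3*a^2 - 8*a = a*(a/2 + 1)*(a - 8)*(sqrt(2)*a/2 + 1)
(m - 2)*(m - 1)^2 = m^3 - 4*m^2 + 5*m - 2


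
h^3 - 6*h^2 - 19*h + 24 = (h - 8)*(h - 1)*(h + 3)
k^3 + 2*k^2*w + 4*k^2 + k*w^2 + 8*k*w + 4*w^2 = (k + 4)*(k + w)^2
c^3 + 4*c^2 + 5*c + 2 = (c + 1)^2*(c + 2)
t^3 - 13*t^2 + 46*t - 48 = (t - 8)*(t - 3)*(t - 2)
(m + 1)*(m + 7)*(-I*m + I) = -I*m^3 - 7*I*m^2 + I*m + 7*I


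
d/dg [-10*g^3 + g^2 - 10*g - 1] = -30*g^2 + 2*g - 10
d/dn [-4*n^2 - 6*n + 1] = -8*n - 6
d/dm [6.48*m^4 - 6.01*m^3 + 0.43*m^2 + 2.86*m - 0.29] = 25.92*m^3 - 18.03*m^2 + 0.86*m + 2.86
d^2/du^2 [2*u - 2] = 0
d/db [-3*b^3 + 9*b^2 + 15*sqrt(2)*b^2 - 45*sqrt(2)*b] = -9*b^2 + 18*b + 30*sqrt(2)*b - 45*sqrt(2)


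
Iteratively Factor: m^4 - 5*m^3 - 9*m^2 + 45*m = (m)*(m^3 - 5*m^2 - 9*m + 45) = m*(m - 5)*(m^2 - 9) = m*(m - 5)*(m - 3)*(m + 3)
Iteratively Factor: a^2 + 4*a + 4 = (a + 2)*(a + 2)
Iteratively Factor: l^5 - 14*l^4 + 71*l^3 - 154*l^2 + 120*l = (l - 3)*(l^4 - 11*l^3 + 38*l^2 - 40*l) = (l - 4)*(l - 3)*(l^3 - 7*l^2 + 10*l) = l*(l - 4)*(l - 3)*(l^2 - 7*l + 10) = l*(l - 4)*(l - 3)*(l - 2)*(l - 5)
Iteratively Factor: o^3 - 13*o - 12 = (o + 3)*(o^2 - 3*o - 4) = (o + 1)*(o + 3)*(o - 4)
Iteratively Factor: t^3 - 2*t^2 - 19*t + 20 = (t - 1)*(t^2 - t - 20) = (t - 1)*(t + 4)*(t - 5)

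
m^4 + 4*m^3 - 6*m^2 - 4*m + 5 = (m - 1)^2*(m + 1)*(m + 5)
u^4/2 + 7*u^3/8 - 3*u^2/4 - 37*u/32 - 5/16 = (u/2 + 1)*(u - 5/4)*(u + 1/2)^2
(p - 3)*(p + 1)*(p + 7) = p^3 + 5*p^2 - 17*p - 21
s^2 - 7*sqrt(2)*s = s*(s - 7*sqrt(2))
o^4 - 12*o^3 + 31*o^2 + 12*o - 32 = (o - 8)*(o - 4)*(o - 1)*(o + 1)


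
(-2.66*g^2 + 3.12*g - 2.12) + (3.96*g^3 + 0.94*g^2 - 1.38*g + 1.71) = 3.96*g^3 - 1.72*g^2 + 1.74*g - 0.41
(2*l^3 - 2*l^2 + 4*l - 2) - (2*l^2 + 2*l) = 2*l^3 - 4*l^2 + 2*l - 2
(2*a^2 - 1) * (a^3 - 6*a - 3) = 2*a^5 - 13*a^3 - 6*a^2 + 6*a + 3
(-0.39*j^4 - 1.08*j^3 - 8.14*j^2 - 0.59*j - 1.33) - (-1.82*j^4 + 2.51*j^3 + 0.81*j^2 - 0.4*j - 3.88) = 1.43*j^4 - 3.59*j^3 - 8.95*j^2 - 0.19*j + 2.55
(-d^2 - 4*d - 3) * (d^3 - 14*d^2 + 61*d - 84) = -d^5 + 10*d^4 - 8*d^3 - 118*d^2 + 153*d + 252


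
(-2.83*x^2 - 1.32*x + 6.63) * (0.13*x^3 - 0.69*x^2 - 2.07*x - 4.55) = -0.3679*x^5 + 1.7811*x^4 + 7.6308*x^3 + 11.0342*x^2 - 7.7181*x - 30.1665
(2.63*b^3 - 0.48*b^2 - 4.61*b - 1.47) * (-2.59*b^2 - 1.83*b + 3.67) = -6.8117*b^5 - 3.5697*b^4 + 22.4704*b^3 + 10.482*b^2 - 14.2286*b - 5.3949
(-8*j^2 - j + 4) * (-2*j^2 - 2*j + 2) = 16*j^4 + 18*j^3 - 22*j^2 - 10*j + 8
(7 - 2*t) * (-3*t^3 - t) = 6*t^4 - 21*t^3 + 2*t^2 - 7*t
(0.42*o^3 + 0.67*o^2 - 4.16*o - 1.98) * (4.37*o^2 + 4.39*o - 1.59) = 1.8354*o^5 + 4.7717*o^4 - 15.9057*o^3 - 27.9803*o^2 - 2.0778*o + 3.1482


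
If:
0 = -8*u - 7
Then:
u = -7/8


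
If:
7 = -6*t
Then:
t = -7/6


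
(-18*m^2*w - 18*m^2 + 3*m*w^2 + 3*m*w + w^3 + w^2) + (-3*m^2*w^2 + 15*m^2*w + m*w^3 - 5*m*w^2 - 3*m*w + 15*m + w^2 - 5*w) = -3*m^2*w^2 - 3*m^2*w - 18*m^2 + m*w^3 - 2*m*w^2 + 15*m + w^3 + 2*w^2 - 5*w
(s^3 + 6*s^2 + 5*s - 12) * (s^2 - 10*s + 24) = s^5 - 4*s^4 - 31*s^3 + 82*s^2 + 240*s - 288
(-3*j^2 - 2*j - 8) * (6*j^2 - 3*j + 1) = -18*j^4 - 3*j^3 - 45*j^2 + 22*j - 8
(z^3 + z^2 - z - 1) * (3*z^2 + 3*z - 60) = 3*z^5 + 6*z^4 - 60*z^3 - 66*z^2 + 57*z + 60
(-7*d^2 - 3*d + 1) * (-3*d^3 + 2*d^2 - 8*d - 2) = 21*d^5 - 5*d^4 + 47*d^3 + 40*d^2 - 2*d - 2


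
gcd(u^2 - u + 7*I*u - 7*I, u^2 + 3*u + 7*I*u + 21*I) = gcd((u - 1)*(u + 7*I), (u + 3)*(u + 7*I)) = u + 7*I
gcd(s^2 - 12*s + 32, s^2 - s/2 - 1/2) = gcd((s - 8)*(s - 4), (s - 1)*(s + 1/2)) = 1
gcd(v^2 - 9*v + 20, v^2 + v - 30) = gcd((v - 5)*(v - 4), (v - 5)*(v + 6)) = v - 5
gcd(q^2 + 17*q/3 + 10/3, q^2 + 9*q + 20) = q + 5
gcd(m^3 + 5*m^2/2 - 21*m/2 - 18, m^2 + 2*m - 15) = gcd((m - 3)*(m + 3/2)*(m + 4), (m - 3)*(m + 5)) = m - 3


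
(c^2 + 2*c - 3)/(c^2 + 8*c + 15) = (c - 1)/(c + 5)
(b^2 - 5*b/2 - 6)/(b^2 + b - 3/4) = 2*(b - 4)/(2*b - 1)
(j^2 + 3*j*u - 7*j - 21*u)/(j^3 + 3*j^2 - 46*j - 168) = (j + 3*u)/(j^2 + 10*j + 24)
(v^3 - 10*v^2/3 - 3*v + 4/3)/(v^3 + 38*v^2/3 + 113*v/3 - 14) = (v^2 - 3*v - 4)/(v^2 + 13*v + 42)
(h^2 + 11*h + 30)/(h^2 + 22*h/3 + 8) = 3*(h + 5)/(3*h + 4)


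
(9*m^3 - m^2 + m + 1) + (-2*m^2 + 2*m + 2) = 9*m^3 - 3*m^2 + 3*m + 3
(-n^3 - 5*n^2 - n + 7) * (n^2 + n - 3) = -n^5 - 6*n^4 - 3*n^3 + 21*n^2 + 10*n - 21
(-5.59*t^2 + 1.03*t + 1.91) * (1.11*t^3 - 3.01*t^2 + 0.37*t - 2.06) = -6.2049*t^5 + 17.9692*t^4 - 3.0485*t^3 + 6.1474*t^2 - 1.4151*t - 3.9346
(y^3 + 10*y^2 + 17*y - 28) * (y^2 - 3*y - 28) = y^5 + 7*y^4 - 41*y^3 - 359*y^2 - 392*y + 784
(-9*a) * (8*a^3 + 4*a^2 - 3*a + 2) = -72*a^4 - 36*a^3 + 27*a^2 - 18*a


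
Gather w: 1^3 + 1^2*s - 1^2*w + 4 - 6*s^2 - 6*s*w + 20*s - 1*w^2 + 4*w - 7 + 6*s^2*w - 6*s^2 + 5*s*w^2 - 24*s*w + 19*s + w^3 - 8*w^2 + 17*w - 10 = -12*s^2 + 40*s + w^3 + w^2*(5*s - 9) + w*(6*s^2 - 30*s + 20) - 12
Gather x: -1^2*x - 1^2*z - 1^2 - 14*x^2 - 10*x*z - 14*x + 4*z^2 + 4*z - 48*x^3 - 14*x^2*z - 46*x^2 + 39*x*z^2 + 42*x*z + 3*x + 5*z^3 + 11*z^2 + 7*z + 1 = -48*x^3 + x^2*(-14*z - 60) + x*(39*z^2 + 32*z - 12) + 5*z^3 + 15*z^2 + 10*z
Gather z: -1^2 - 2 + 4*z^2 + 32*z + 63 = 4*z^2 + 32*z + 60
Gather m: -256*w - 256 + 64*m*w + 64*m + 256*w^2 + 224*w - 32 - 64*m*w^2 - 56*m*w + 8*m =m*(-64*w^2 + 8*w + 72) + 256*w^2 - 32*w - 288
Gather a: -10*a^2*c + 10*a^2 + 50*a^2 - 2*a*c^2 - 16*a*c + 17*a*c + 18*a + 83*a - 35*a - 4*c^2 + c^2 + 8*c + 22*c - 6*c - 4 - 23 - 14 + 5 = a^2*(60 - 10*c) + a*(-2*c^2 + c + 66) - 3*c^2 + 24*c - 36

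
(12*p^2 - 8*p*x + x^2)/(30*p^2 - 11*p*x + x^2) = (-2*p + x)/(-5*p + x)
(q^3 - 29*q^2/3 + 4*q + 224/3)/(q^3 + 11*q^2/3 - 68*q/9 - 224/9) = 3*(q^2 - 12*q + 32)/(3*q^2 + 4*q - 32)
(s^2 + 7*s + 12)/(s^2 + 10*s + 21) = (s + 4)/(s + 7)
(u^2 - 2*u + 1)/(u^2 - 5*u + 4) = (u - 1)/(u - 4)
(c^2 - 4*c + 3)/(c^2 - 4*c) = (c^2 - 4*c + 3)/(c*(c - 4))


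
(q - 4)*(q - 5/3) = q^2 - 17*q/3 + 20/3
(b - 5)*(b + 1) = b^2 - 4*b - 5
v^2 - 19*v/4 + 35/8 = (v - 7/2)*(v - 5/4)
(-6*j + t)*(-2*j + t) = 12*j^2 - 8*j*t + t^2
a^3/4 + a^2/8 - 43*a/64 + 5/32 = (a/4 + 1/2)*(a - 5/4)*(a - 1/4)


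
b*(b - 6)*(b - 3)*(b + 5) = b^4 - 4*b^3 - 27*b^2 + 90*b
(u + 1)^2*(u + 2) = u^3 + 4*u^2 + 5*u + 2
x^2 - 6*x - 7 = (x - 7)*(x + 1)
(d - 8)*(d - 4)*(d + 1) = d^3 - 11*d^2 + 20*d + 32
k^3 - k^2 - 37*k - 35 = (k - 7)*(k + 1)*(k + 5)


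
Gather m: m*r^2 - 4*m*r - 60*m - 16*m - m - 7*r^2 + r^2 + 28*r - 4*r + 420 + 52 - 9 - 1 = m*(r^2 - 4*r - 77) - 6*r^2 + 24*r + 462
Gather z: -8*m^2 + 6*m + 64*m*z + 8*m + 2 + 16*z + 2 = -8*m^2 + 14*m + z*(64*m + 16) + 4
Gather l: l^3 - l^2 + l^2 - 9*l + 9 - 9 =l^3 - 9*l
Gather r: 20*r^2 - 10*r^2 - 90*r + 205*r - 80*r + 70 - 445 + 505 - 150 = 10*r^2 + 35*r - 20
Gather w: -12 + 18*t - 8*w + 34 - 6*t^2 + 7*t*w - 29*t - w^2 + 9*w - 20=-6*t^2 - 11*t - w^2 + w*(7*t + 1) + 2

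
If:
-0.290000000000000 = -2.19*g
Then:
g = 0.13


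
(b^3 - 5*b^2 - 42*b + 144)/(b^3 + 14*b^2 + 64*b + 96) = (b^2 - 11*b + 24)/(b^2 + 8*b + 16)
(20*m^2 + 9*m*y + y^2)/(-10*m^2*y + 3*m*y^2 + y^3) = (4*m + y)/(y*(-2*m + y))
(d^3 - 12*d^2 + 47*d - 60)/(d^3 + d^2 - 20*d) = (d^2 - 8*d + 15)/(d*(d + 5))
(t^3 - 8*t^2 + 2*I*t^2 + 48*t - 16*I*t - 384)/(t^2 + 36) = (t^2 + 8*t*(-1 + I) - 64*I)/(t + 6*I)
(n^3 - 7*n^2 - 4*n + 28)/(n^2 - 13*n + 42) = (n^2 - 4)/(n - 6)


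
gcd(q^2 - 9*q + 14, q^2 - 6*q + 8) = q - 2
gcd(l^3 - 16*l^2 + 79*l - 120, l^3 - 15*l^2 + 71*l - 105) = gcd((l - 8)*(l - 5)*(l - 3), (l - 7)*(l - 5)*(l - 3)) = l^2 - 8*l + 15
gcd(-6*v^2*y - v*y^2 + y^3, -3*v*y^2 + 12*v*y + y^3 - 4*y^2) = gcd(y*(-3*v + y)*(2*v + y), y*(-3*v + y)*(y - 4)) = -3*v*y + y^2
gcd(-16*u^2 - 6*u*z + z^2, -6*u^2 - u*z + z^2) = 2*u + z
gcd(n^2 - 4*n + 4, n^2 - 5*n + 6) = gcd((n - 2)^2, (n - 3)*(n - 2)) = n - 2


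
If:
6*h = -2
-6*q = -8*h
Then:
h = -1/3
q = -4/9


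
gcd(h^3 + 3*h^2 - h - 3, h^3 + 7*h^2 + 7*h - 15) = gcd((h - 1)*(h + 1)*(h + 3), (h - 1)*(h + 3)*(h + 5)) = h^2 + 2*h - 3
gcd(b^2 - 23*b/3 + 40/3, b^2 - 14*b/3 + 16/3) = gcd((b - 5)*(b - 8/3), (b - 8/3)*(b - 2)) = b - 8/3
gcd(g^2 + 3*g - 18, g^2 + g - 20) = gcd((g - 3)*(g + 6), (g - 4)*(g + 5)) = 1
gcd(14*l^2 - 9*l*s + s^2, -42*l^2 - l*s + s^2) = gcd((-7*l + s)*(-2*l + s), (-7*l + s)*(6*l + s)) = -7*l + s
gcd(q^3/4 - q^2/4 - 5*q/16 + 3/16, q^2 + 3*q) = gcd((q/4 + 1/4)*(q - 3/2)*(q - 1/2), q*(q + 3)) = 1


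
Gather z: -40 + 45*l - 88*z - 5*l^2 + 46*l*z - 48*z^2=-5*l^2 + 45*l - 48*z^2 + z*(46*l - 88) - 40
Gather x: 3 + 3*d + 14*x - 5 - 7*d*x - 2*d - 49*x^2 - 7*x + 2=d - 49*x^2 + x*(7 - 7*d)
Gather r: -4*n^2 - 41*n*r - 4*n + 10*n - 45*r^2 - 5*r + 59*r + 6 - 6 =-4*n^2 + 6*n - 45*r^2 + r*(54 - 41*n)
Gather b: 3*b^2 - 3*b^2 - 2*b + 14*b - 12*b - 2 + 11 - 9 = 0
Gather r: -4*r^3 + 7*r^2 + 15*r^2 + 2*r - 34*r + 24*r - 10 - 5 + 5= -4*r^3 + 22*r^2 - 8*r - 10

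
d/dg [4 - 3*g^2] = -6*g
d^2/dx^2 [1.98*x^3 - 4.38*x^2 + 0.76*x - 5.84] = 11.88*x - 8.76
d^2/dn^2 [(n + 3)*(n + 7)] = 2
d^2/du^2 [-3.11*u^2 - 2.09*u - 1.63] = -6.22000000000000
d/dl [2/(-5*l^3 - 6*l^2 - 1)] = 6*l*(5*l + 4)/(5*l^3 + 6*l^2 + 1)^2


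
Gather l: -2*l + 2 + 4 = 6 - 2*l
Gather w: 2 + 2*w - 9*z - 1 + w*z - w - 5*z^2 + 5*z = w*(z + 1) - 5*z^2 - 4*z + 1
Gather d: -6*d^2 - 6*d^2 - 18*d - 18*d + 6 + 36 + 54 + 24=-12*d^2 - 36*d + 120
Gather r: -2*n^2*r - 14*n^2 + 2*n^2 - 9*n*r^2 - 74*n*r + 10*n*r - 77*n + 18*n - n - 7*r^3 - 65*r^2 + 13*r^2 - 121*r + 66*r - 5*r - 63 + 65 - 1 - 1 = -12*n^2 - 60*n - 7*r^3 + r^2*(-9*n - 52) + r*(-2*n^2 - 64*n - 60)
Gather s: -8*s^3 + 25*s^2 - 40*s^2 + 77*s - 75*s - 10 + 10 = -8*s^3 - 15*s^2 + 2*s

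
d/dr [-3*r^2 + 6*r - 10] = 6 - 6*r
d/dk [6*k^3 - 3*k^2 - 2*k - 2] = 18*k^2 - 6*k - 2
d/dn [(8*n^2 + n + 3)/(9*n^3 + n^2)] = 2*(-36*n^3 - 9*n^2 - 41*n - 3)/(n^3*(81*n^2 + 18*n + 1))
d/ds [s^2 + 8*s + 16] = 2*s + 8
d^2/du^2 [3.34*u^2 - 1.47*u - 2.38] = 6.68000000000000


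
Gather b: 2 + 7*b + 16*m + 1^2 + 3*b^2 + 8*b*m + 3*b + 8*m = 3*b^2 + b*(8*m + 10) + 24*m + 3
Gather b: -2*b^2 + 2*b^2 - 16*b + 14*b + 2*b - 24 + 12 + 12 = 0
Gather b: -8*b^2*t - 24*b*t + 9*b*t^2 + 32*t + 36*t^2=-8*b^2*t + b*(9*t^2 - 24*t) + 36*t^2 + 32*t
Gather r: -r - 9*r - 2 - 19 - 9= -10*r - 30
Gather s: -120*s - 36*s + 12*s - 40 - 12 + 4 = -144*s - 48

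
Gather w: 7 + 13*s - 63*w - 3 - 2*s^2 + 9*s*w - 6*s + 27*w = -2*s^2 + 7*s + w*(9*s - 36) + 4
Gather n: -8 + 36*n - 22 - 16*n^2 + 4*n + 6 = -16*n^2 + 40*n - 24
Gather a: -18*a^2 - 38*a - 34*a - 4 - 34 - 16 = -18*a^2 - 72*a - 54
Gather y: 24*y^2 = 24*y^2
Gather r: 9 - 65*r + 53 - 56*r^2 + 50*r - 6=-56*r^2 - 15*r + 56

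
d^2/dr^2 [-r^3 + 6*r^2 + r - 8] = 12 - 6*r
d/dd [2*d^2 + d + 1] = 4*d + 1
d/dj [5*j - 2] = 5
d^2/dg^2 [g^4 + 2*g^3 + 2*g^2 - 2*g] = 12*g^2 + 12*g + 4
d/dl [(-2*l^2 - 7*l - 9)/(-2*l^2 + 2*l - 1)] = (-18*l^2 - 32*l + 25)/(4*l^4 - 8*l^3 + 8*l^2 - 4*l + 1)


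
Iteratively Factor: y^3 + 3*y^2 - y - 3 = (y - 1)*(y^2 + 4*y + 3) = (y - 1)*(y + 1)*(y + 3)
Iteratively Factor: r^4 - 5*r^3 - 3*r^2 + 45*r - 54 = (r - 3)*(r^3 - 2*r^2 - 9*r + 18) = (r - 3)*(r - 2)*(r^2 - 9) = (r - 3)*(r - 2)*(r + 3)*(r - 3)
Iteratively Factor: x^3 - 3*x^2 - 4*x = (x - 4)*(x^2 + x) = x*(x - 4)*(x + 1)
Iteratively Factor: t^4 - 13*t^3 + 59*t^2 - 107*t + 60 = (t - 4)*(t^3 - 9*t^2 + 23*t - 15) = (t - 5)*(t - 4)*(t^2 - 4*t + 3) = (t - 5)*(t - 4)*(t - 3)*(t - 1)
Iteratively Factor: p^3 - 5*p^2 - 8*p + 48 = (p - 4)*(p^2 - p - 12) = (p - 4)*(p + 3)*(p - 4)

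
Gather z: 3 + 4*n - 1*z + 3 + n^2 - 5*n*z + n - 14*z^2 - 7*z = n^2 + 5*n - 14*z^2 + z*(-5*n - 8) + 6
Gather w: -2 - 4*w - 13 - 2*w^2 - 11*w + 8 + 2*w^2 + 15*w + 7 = 0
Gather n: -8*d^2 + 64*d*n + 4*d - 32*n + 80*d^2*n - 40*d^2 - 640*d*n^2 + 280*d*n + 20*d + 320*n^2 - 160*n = -48*d^2 + 24*d + n^2*(320 - 640*d) + n*(80*d^2 + 344*d - 192)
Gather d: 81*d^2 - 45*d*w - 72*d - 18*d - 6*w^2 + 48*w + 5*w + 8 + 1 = 81*d^2 + d*(-45*w - 90) - 6*w^2 + 53*w + 9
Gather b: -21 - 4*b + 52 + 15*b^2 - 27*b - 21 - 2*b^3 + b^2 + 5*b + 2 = -2*b^3 + 16*b^2 - 26*b + 12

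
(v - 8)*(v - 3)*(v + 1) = v^3 - 10*v^2 + 13*v + 24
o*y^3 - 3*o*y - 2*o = (y - 2)*(y + 1)*(o*y + o)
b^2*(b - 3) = b^3 - 3*b^2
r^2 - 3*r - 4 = (r - 4)*(r + 1)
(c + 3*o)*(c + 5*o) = c^2 + 8*c*o + 15*o^2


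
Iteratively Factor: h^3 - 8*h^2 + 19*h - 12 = (h - 4)*(h^2 - 4*h + 3) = (h - 4)*(h - 3)*(h - 1)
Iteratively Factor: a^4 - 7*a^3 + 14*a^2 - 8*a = (a - 1)*(a^3 - 6*a^2 + 8*a) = a*(a - 1)*(a^2 - 6*a + 8) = a*(a - 4)*(a - 1)*(a - 2)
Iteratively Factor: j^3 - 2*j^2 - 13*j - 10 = (j + 2)*(j^2 - 4*j - 5) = (j + 1)*(j + 2)*(j - 5)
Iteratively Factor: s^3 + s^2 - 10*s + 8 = (s - 1)*(s^2 + 2*s - 8) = (s - 2)*(s - 1)*(s + 4)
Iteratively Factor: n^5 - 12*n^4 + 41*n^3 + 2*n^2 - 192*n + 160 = (n - 4)*(n^4 - 8*n^3 + 9*n^2 + 38*n - 40) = (n - 4)*(n + 2)*(n^3 - 10*n^2 + 29*n - 20) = (n - 4)^2*(n + 2)*(n^2 - 6*n + 5) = (n - 5)*(n - 4)^2*(n + 2)*(n - 1)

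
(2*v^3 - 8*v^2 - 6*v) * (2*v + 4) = 4*v^4 - 8*v^3 - 44*v^2 - 24*v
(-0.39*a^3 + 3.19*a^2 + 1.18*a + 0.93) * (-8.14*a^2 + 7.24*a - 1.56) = 3.1746*a^5 - 28.7902*a^4 + 14.0988*a^3 - 4.0034*a^2 + 4.8924*a - 1.4508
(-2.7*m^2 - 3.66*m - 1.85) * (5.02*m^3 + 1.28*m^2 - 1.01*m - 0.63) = -13.554*m^5 - 21.8292*m^4 - 11.2448*m^3 + 3.0296*m^2 + 4.1743*m + 1.1655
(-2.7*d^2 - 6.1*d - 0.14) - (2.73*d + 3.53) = -2.7*d^2 - 8.83*d - 3.67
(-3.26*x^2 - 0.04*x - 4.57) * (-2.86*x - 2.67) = 9.3236*x^3 + 8.8186*x^2 + 13.177*x + 12.2019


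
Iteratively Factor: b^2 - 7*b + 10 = (b - 5)*(b - 2)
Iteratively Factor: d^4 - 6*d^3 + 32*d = (d - 4)*(d^3 - 2*d^2 - 8*d) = (d - 4)^2*(d^2 + 2*d) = d*(d - 4)^2*(d + 2)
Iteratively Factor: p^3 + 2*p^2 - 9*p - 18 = (p - 3)*(p^2 + 5*p + 6) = (p - 3)*(p + 3)*(p + 2)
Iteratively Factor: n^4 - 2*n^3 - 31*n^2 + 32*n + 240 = (n + 4)*(n^3 - 6*n^2 - 7*n + 60) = (n + 3)*(n + 4)*(n^2 - 9*n + 20) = (n - 4)*(n + 3)*(n + 4)*(n - 5)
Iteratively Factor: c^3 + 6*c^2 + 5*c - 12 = (c - 1)*(c^2 + 7*c + 12) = (c - 1)*(c + 4)*(c + 3)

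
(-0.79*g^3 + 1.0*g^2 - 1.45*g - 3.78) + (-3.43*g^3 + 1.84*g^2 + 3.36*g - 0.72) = -4.22*g^3 + 2.84*g^2 + 1.91*g - 4.5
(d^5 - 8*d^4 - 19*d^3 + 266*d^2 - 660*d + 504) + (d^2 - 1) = d^5 - 8*d^4 - 19*d^3 + 267*d^2 - 660*d + 503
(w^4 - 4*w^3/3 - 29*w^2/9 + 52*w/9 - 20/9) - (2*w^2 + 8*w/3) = w^4 - 4*w^3/3 - 47*w^2/9 + 28*w/9 - 20/9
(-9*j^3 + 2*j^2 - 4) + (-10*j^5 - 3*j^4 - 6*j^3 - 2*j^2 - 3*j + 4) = -10*j^5 - 3*j^4 - 15*j^3 - 3*j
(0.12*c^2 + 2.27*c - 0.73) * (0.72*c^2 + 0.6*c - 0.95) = 0.0864*c^4 + 1.7064*c^3 + 0.7224*c^2 - 2.5945*c + 0.6935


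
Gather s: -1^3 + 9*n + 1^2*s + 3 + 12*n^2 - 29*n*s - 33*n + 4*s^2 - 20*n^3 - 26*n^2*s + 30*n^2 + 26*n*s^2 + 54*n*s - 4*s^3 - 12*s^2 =-20*n^3 + 42*n^2 - 24*n - 4*s^3 + s^2*(26*n - 8) + s*(-26*n^2 + 25*n + 1) + 2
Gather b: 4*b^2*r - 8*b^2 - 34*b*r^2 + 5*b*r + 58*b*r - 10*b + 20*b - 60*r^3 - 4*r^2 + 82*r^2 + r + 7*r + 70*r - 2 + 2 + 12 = b^2*(4*r - 8) + b*(-34*r^2 + 63*r + 10) - 60*r^3 + 78*r^2 + 78*r + 12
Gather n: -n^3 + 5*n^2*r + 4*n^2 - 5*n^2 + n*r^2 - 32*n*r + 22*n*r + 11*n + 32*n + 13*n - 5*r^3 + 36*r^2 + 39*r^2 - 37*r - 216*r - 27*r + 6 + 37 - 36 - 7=-n^3 + n^2*(5*r - 1) + n*(r^2 - 10*r + 56) - 5*r^3 + 75*r^2 - 280*r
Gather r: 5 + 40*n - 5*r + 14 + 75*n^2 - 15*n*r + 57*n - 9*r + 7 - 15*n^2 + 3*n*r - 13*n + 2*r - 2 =60*n^2 + 84*n + r*(-12*n - 12) + 24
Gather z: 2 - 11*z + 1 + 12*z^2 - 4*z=12*z^2 - 15*z + 3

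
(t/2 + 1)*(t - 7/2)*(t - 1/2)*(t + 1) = t^4/2 - t^3/2 - 33*t^2/8 - 11*t/8 + 7/4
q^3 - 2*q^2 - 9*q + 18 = (q - 3)*(q - 2)*(q + 3)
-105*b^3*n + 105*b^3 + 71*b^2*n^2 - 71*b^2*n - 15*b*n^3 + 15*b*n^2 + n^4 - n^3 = (-7*b + n)*(-5*b + n)*(-3*b + n)*(n - 1)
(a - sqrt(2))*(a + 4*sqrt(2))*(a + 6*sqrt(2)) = a^3 + 9*sqrt(2)*a^2 + 28*a - 48*sqrt(2)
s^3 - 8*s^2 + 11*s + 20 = (s - 5)*(s - 4)*(s + 1)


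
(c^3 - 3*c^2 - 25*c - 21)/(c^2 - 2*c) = (c^3 - 3*c^2 - 25*c - 21)/(c*(c - 2))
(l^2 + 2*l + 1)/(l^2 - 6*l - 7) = (l + 1)/(l - 7)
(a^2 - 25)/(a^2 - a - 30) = (a - 5)/(a - 6)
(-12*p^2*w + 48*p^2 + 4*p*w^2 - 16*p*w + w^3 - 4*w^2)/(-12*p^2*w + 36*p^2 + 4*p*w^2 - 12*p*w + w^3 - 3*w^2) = (w - 4)/(w - 3)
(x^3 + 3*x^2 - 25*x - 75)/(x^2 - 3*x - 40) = (x^2 - 2*x - 15)/(x - 8)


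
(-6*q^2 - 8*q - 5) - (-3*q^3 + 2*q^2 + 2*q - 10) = 3*q^3 - 8*q^2 - 10*q + 5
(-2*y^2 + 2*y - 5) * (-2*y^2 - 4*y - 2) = 4*y^4 + 4*y^3 + 6*y^2 + 16*y + 10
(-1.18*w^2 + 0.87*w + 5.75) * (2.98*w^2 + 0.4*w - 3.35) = -3.5164*w^4 + 2.1206*w^3 + 21.436*w^2 - 0.6145*w - 19.2625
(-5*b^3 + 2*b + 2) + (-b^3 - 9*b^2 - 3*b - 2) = -6*b^3 - 9*b^2 - b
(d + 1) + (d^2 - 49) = d^2 + d - 48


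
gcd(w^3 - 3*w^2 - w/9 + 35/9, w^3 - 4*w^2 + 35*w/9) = w^2 - 4*w + 35/9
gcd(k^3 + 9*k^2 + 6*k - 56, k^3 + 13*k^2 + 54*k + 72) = k + 4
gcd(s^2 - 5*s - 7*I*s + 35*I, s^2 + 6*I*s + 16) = 1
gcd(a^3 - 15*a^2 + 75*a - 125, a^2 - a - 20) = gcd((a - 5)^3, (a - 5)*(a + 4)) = a - 5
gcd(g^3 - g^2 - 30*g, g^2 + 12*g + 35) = g + 5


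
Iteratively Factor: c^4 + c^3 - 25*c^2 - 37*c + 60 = (c - 5)*(c^3 + 6*c^2 + 5*c - 12) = (c - 5)*(c + 4)*(c^2 + 2*c - 3) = (c - 5)*(c + 3)*(c + 4)*(c - 1)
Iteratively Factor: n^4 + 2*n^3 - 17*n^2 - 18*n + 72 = (n - 3)*(n^3 + 5*n^2 - 2*n - 24) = (n - 3)*(n - 2)*(n^2 + 7*n + 12) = (n - 3)*(n - 2)*(n + 3)*(n + 4)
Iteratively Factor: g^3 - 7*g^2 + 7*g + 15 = (g - 5)*(g^2 - 2*g - 3) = (g - 5)*(g - 3)*(g + 1)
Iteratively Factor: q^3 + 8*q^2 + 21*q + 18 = (q + 3)*(q^2 + 5*q + 6) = (q + 3)^2*(q + 2)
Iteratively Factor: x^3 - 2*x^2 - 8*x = (x - 4)*(x^2 + 2*x) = x*(x - 4)*(x + 2)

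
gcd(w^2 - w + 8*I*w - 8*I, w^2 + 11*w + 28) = 1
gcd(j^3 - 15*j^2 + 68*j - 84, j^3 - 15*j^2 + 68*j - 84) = j^3 - 15*j^2 + 68*j - 84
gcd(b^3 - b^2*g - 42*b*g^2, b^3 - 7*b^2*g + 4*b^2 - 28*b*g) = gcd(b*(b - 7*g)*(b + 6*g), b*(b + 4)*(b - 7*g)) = b^2 - 7*b*g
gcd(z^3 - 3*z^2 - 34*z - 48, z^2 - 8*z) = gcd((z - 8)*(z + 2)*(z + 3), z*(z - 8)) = z - 8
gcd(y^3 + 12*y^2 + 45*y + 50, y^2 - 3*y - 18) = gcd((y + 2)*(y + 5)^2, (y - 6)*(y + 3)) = 1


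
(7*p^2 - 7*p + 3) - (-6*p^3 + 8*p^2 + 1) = 6*p^3 - p^2 - 7*p + 2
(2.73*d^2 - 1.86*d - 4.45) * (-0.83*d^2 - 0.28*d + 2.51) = -2.2659*d^4 + 0.7794*d^3 + 11.0666*d^2 - 3.4226*d - 11.1695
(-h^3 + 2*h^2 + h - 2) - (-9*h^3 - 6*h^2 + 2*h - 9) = 8*h^3 + 8*h^2 - h + 7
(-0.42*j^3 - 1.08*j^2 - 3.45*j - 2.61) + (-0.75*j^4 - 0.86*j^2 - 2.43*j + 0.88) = -0.75*j^4 - 0.42*j^3 - 1.94*j^2 - 5.88*j - 1.73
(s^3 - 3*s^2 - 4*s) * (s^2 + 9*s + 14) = s^5 + 6*s^4 - 17*s^3 - 78*s^2 - 56*s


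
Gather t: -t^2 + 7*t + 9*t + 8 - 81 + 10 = -t^2 + 16*t - 63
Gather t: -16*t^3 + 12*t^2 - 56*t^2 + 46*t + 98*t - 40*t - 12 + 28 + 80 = -16*t^3 - 44*t^2 + 104*t + 96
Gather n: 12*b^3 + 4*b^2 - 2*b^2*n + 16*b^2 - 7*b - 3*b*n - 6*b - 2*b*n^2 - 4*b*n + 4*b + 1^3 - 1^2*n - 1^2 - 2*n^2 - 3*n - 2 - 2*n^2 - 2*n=12*b^3 + 20*b^2 - 9*b + n^2*(-2*b - 4) + n*(-2*b^2 - 7*b - 6) - 2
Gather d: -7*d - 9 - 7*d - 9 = -14*d - 18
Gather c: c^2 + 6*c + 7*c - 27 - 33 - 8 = c^2 + 13*c - 68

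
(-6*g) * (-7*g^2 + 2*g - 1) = 42*g^3 - 12*g^2 + 6*g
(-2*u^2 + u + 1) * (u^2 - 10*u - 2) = -2*u^4 + 21*u^3 - 5*u^2 - 12*u - 2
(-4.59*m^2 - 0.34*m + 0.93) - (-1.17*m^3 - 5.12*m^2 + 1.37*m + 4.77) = 1.17*m^3 + 0.53*m^2 - 1.71*m - 3.84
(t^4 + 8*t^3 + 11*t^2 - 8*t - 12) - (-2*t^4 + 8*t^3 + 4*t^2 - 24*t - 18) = 3*t^4 + 7*t^2 + 16*t + 6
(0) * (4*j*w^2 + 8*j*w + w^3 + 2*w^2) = 0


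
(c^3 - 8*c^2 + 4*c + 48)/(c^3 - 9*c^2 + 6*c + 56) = (c - 6)/(c - 7)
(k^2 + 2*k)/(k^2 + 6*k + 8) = k/(k + 4)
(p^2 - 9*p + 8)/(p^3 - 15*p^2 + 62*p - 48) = 1/(p - 6)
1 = 1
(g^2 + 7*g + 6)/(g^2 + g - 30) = (g + 1)/(g - 5)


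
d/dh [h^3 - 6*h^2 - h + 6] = 3*h^2 - 12*h - 1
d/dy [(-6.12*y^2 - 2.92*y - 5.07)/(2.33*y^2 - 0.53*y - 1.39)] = (10.0472*y^2 + 40.6398*y + 1.3717)/(5.4289*y^4 - 2.4698*y^3 - 6.1965*y^2 + 1.4734*y + 1.9321)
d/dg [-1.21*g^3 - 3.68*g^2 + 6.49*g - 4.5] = -3.63*g^2 - 7.36*g + 6.49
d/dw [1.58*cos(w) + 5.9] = -1.58*sin(w)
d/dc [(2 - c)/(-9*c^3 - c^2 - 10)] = (9*c^3 + c^2 - c*(c - 2)*(27*c + 2) + 10)/(9*c^3 + c^2 + 10)^2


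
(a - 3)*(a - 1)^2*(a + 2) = a^4 - 3*a^3 - 3*a^2 + 11*a - 6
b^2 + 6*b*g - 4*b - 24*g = (b - 4)*(b + 6*g)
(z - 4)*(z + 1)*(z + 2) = z^3 - z^2 - 10*z - 8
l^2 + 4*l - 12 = (l - 2)*(l + 6)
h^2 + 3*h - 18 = (h - 3)*(h + 6)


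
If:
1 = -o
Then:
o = -1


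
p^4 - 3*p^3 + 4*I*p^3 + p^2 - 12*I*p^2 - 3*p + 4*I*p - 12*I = (p - 3)*(p - I)*(p + I)*(p + 4*I)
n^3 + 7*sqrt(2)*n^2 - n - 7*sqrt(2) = (n - 1)*(n + 1)*(n + 7*sqrt(2))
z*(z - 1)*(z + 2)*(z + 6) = z^4 + 7*z^3 + 4*z^2 - 12*z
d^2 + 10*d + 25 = (d + 5)^2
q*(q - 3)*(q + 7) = q^3 + 4*q^2 - 21*q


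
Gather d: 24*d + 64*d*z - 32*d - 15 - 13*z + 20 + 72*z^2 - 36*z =d*(64*z - 8) + 72*z^2 - 49*z + 5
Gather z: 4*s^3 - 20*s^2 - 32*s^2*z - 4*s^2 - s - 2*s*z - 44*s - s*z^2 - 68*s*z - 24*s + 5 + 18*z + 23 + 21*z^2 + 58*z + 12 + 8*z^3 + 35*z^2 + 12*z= 4*s^3 - 24*s^2 - 69*s + 8*z^3 + z^2*(56 - s) + z*(-32*s^2 - 70*s + 88) + 40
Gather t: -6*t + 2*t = -4*t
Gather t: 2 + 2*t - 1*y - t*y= t*(2 - y) - y + 2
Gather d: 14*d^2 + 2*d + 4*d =14*d^2 + 6*d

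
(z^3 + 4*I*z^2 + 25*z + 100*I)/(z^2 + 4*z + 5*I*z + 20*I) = (z^2 - I*z + 20)/(z + 4)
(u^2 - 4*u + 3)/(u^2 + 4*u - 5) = (u - 3)/(u + 5)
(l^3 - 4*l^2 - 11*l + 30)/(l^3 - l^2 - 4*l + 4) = (l^2 - 2*l - 15)/(l^2 + l - 2)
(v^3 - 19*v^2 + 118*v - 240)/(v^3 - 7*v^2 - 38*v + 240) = (v - 6)/(v + 6)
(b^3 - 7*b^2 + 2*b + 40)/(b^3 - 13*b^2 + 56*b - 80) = (b + 2)/(b - 4)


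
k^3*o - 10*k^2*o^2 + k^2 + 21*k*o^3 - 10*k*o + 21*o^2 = (k - 7*o)*(k - 3*o)*(k*o + 1)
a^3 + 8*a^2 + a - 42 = (a - 2)*(a + 3)*(a + 7)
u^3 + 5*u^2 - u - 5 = (u - 1)*(u + 1)*(u + 5)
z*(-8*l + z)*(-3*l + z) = 24*l^2*z - 11*l*z^2 + z^3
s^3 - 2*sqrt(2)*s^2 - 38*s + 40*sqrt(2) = (s - 5*sqrt(2))*(s - sqrt(2))*(s + 4*sqrt(2))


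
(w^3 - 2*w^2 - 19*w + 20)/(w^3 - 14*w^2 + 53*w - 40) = (w + 4)/(w - 8)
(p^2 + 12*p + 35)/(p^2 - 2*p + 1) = (p^2 + 12*p + 35)/(p^2 - 2*p + 1)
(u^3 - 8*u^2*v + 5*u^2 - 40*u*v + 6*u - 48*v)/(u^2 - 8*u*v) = u + 5 + 6/u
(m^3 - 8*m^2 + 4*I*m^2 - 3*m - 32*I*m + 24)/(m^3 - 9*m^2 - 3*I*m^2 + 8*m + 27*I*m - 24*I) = (m^2 + 4*I*m - 3)/(m^2 - m*(1 + 3*I) + 3*I)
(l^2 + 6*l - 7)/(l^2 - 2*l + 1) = (l + 7)/(l - 1)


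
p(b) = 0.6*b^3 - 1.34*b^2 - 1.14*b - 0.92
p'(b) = 1.8*b^2 - 2.68*b - 1.14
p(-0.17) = -0.77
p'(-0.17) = -0.63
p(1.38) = -3.47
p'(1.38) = -1.41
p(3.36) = 2.88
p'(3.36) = 10.18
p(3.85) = 9.07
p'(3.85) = 15.22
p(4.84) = 30.20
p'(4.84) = 28.05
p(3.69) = 6.77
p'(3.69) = 13.48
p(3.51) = 4.52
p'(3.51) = 11.63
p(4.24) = 15.89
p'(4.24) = 19.86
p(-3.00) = -25.76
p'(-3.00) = 23.10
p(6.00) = 73.60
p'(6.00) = 47.58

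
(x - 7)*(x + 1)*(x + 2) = x^3 - 4*x^2 - 19*x - 14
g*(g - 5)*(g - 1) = g^3 - 6*g^2 + 5*g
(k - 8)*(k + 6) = k^2 - 2*k - 48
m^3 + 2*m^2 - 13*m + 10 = (m - 2)*(m - 1)*(m + 5)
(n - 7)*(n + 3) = n^2 - 4*n - 21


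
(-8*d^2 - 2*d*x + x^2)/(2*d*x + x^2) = (-4*d + x)/x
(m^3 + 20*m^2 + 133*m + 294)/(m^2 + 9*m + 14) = (m^2 + 13*m + 42)/(m + 2)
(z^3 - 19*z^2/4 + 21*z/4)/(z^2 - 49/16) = 4*z*(z - 3)/(4*z + 7)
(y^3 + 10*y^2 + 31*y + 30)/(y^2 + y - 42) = (y^3 + 10*y^2 + 31*y + 30)/(y^2 + y - 42)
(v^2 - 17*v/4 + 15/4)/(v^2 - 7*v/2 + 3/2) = (4*v - 5)/(2*(2*v - 1))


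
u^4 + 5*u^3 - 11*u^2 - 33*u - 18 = (u - 3)*(u + 1)^2*(u + 6)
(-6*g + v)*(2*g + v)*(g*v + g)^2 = -12*g^4*v^2 - 24*g^4*v - 12*g^4 - 4*g^3*v^3 - 8*g^3*v^2 - 4*g^3*v + g^2*v^4 + 2*g^2*v^3 + g^2*v^2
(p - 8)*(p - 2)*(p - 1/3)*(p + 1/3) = p^4 - 10*p^3 + 143*p^2/9 + 10*p/9 - 16/9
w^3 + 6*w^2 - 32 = (w - 2)*(w + 4)^2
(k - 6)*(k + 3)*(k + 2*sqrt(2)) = k^3 - 3*k^2 + 2*sqrt(2)*k^2 - 18*k - 6*sqrt(2)*k - 36*sqrt(2)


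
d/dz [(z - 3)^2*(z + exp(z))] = (z - 3)*(2*z + (z - 3)*(exp(z) + 1) + 2*exp(z))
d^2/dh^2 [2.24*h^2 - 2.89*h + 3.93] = 4.48000000000000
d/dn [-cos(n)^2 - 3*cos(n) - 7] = (2*cos(n) + 3)*sin(n)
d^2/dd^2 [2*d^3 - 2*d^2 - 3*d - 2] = 12*d - 4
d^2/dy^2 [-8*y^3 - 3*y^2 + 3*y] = -48*y - 6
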